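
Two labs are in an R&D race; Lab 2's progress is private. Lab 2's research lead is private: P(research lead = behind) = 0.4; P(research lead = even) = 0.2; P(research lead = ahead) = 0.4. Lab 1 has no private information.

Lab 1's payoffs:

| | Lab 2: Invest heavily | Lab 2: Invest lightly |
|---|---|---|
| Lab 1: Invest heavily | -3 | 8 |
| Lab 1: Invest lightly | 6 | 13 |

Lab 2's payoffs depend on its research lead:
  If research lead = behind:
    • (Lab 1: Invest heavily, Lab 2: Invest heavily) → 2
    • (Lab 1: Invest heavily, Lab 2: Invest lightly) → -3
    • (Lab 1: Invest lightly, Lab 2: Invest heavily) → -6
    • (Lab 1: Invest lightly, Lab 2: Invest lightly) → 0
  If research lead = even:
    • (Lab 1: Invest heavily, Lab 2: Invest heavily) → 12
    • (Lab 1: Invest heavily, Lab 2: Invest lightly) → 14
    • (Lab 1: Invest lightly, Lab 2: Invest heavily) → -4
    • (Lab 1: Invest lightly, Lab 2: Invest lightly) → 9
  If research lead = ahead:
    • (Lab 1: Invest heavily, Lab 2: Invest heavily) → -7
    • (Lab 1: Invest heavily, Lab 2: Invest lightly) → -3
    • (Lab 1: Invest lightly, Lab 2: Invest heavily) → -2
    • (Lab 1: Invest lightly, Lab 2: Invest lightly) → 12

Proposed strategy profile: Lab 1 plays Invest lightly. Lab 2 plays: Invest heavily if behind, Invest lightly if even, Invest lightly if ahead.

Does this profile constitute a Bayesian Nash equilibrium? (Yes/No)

Lab 1 plays Invest lightly: E[Invest lightly] = 0.4·(6) + 0.2·(13) + 0.4·(13) = 10.2; E[Invest heavily] = 3.6. Best-responding. ✓
Lab 2 (research lead behind), facing Invest lightly: Invest heavily gives -6, Invest lightly gives 0. Proposed Invest heavily is not best — profitable deviation exists. ✗
Lab 2 (research lead even), facing Invest lightly: Invest heavily gives -4, Invest lightly gives 9. Proposed Invest lightly is best. ✓
Lab 2 (research lead ahead), facing Invest lightly: Invest heavily gives -2, Invest lightly gives 12. Proposed Invest lightly is best. ✓

No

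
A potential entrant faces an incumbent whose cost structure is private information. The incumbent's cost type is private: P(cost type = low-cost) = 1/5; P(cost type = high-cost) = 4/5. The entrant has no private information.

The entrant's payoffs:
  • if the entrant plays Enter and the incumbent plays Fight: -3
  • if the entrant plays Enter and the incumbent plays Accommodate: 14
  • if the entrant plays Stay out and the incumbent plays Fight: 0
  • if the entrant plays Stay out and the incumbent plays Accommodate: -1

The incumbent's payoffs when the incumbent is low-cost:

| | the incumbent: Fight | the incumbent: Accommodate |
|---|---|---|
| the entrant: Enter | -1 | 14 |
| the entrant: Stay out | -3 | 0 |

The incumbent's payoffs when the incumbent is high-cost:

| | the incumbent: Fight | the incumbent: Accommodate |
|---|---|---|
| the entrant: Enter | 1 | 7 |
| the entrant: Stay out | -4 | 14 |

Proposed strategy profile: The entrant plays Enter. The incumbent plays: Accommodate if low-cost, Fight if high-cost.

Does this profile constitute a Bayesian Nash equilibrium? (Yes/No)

No

The entrant plays Enter: E[Enter] = 1/5·(14) + 4/5·(-3) = 2/5; E[Stay out] = -1/5. Best-responding. ✓
The incumbent (cost type low-cost), facing Enter: Fight gives -1, Accommodate gives 14. Proposed Accommodate is best. ✓
The incumbent (cost type high-cost), facing Enter: Fight gives 1, Accommodate gives 7. Proposed Fight is not best — profitable deviation exists. ✗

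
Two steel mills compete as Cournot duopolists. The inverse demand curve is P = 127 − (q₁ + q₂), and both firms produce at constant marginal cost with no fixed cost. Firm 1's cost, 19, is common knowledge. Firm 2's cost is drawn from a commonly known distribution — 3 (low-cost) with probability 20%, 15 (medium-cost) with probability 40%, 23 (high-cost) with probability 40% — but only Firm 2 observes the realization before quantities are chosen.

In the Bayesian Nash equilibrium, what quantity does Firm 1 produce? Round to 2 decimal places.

Each type of Firm 2 best-responds to q₁; Firm 1 best-responds to the expected q₂ over Firm 2's types.
Firm 2 with cost c maximizes (127 − (q₁+q₂) − c)·q₂, giving q₂(c) = (127 − c − q₁)/2.
E[c₂] = 0.2·3 + 0.4·15 + 0.4·23 = 15.8
Firm 1's FOC against E[q₂] yields q₁ = (127 − 2·19 + E[c₂])/3 = (127 − 38 + 15.8)/3 = 34.9333.

34.93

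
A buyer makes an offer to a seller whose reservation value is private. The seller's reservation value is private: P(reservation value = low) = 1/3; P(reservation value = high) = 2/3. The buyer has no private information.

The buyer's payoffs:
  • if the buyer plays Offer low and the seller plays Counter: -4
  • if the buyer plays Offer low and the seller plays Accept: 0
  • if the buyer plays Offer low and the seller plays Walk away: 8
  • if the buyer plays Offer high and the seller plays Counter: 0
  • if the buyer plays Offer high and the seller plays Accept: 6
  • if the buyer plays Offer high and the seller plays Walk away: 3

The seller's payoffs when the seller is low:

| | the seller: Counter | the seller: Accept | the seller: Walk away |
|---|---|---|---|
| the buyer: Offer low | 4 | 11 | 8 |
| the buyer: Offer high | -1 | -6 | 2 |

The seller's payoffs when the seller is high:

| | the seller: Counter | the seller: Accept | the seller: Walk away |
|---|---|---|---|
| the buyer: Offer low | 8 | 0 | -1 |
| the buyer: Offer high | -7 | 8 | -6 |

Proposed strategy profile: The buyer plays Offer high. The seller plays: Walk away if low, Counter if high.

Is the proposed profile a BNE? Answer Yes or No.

No

A profile is a BNE iff every type of every player is best-responding given beliefs about the other side.
The buyer plays Offer high: E[Offer high] = 1/3·(3) + 2/3·(0) = 1; E[Offer low] = 0. Best-responding. ✓
The seller (reservation value low), facing Offer high: Counter gives -1, Accept gives -6, Walk away gives 2. Proposed Walk away is best. ✓
The seller (reservation value high), facing Offer high: Counter gives -7, Accept gives 8, Walk away gives -6. Proposed Counter is not best — profitable deviation exists. ✗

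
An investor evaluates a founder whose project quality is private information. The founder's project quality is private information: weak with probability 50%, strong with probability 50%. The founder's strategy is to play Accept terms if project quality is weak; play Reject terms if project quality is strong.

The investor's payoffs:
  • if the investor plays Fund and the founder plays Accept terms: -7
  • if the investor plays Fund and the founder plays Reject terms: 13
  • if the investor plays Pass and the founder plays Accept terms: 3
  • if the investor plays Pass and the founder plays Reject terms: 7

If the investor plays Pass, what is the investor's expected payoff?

Take the expectation over the founder's project quality, weighting each type's action by its prior probability.
E[Pass] = 0.5·3 + 0.5·7 = 1.5 + 3.5 = 5

5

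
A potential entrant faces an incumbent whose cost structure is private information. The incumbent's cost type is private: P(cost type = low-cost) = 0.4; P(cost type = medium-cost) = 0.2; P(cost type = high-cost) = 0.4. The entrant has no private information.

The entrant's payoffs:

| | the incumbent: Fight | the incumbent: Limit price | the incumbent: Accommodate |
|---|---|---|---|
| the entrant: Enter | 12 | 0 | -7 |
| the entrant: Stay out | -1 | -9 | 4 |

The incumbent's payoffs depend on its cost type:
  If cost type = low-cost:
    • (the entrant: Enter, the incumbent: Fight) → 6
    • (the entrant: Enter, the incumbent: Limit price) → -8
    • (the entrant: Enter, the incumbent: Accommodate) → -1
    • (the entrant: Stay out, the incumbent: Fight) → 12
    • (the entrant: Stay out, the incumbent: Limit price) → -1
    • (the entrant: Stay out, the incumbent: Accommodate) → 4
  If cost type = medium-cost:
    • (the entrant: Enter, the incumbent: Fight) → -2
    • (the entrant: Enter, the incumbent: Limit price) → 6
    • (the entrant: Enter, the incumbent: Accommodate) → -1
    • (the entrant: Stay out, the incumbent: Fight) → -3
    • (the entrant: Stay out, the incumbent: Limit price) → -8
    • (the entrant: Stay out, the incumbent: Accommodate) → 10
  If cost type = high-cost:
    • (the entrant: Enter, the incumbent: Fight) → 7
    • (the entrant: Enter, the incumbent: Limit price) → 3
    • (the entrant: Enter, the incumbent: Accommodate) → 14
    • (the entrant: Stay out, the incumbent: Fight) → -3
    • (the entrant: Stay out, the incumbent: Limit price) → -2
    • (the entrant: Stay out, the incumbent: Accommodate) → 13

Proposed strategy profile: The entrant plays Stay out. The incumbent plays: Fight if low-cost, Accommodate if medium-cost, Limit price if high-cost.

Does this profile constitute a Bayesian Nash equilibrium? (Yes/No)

The entrant plays Stay out: E[Stay out] = 0.4·(-1) + 0.2·(4) + 0.4·(-9) = -3.2; E[Enter] = 3.4. Not best-responding. ✗
The incumbent (cost type low-cost), facing Stay out: Fight gives 12, Limit price gives -1, Accommodate gives 4. Proposed Fight is best. ✓
The incumbent (cost type medium-cost), facing Stay out: Fight gives -3, Limit price gives -8, Accommodate gives 10. Proposed Accommodate is best. ✓
The incumbent (cost type high-cost), facing Stay out: Fight gives -3, Limit price gives -2, Accommodate gives 13. Proposed Limit price is not best — profitable deviation exists. ✗

No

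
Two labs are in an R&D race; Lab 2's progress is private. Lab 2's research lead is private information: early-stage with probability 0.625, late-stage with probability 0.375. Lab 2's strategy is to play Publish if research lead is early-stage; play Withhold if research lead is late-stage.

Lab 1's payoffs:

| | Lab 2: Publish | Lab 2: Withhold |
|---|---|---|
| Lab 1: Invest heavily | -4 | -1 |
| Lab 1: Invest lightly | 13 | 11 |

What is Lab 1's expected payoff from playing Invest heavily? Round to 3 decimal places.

E[Invest heavily] = 0.625·(-4) + 0.375·(-1) = (-2.5) + (-0.375) = -2.875

-2.875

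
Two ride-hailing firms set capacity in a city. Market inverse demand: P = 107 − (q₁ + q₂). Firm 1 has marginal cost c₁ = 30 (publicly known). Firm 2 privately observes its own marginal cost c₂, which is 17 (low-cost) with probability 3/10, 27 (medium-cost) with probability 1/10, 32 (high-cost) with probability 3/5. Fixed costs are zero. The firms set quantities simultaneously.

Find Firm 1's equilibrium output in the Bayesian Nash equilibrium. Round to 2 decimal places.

24.67

Type-c best response for Firm 2: q₂(c) = (107 − c)/2 − q₁/2.
Firm 1 maximizes expected profit; its first-order condition is 107 − 2q₁ − E[q₂] − 30 = 0.
Substituting E[q₂] and solving: E[c₂] = 27, so q₁ = (107 − 2·30 + 27)/3 = 24.6667.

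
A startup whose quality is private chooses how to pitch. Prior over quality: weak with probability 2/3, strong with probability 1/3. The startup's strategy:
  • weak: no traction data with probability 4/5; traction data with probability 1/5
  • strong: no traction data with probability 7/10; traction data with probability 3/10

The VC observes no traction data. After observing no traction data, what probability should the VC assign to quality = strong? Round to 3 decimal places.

P(no traction data) = (2/3)·(4/5) + (1/3)·(7/10) = 23/30
P(strong | no traction data) = ((1/3)·(7/10)) / (23/30) = (7/30) / (23/30) = 7/23

0.304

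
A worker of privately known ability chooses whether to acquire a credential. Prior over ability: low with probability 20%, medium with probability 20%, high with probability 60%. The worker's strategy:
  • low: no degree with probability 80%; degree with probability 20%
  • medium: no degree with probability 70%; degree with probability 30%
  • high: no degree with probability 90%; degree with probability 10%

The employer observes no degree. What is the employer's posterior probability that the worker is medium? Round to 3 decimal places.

0.167

P(no degree) = 0.2·0.8 + 0.2·0.7 + 0.6·0.9 = 0.84
P(medium | no degree) = (0.2·0.7) / 0.84 = 0.14 / 0.84 = 0.166667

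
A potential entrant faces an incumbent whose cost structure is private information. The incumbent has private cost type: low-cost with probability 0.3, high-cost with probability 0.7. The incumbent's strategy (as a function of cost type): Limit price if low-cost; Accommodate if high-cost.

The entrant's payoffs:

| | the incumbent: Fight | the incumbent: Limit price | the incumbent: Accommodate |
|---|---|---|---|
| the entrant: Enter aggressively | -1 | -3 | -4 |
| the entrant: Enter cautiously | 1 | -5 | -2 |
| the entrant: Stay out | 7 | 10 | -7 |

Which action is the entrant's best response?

Stay out

Compute the entrant's expected payoff for each action, taking the expectation over the incumbent's type.
E[Enter aggressively] = 0.3·(-3) + 0.7·(-4) = -3.7
E[Enter cautiously] = 0.3·(-5) + 0.7·(-2) = -2.9
E[Stay out] = 0.3·(10) + 0.7·(-7) = -1.9
Best response: Stay out (-1.9 is the largest).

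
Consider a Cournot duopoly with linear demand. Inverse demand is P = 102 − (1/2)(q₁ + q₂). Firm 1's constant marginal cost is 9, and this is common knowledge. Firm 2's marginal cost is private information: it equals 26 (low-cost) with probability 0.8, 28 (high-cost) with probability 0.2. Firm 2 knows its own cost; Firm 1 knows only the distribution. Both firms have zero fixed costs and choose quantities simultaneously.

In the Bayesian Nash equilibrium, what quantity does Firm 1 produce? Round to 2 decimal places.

Type-c best response for Firm 2: q₂(c) = (102 − c) − q₁/2.
Firm 1 maximizes expected profit; its first-order condition is 102 − q₁ − (1/2)E[q₂] − 9 = 0.
Substituting E[q₂] and solving: E[c₂] = 26.4, so q₁ = (102 − 2·9 + 26.4)/(3/2) = 73.6.

73.60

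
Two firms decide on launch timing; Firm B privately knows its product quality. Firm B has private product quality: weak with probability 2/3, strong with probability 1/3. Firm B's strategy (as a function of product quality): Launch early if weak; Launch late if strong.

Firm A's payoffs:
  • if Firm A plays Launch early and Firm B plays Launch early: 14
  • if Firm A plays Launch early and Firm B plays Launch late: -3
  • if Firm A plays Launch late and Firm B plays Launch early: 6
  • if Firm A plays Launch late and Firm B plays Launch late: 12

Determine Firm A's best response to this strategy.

E[Launch early] = 2/3·(14) + 1/3·(-3) = 25/3
E[Launch late] = 2/3·(6) + 1/3·(12) = 8
Best response: Launch early (25/3 is the largest).

Launch early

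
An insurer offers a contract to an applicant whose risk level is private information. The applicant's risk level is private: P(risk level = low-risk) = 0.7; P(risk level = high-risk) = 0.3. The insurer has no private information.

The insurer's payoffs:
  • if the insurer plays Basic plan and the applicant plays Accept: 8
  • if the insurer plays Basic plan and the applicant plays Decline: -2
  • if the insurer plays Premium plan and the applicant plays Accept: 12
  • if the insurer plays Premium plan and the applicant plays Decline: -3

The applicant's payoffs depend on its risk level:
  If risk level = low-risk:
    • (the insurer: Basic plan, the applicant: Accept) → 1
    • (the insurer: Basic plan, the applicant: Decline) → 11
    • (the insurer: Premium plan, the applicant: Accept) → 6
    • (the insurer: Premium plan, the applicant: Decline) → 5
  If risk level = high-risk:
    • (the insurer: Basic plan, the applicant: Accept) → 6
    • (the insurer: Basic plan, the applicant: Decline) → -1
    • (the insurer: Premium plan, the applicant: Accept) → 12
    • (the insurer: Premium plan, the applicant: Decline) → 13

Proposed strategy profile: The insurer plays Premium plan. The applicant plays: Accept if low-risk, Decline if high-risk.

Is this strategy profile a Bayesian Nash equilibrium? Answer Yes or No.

The insurer plays Premium plan: E[Premium plan] = 0.7·(12) + 0.3·(-3) = 7.5; E[Basic plan] = 5. Best-responding. ✓
The applicant (risk level low-risk), facing Premium plan: Accept gives 6, Decline gives 5. Proposed Accept is best. ✓
The applicant (risk level high-risk), facing Premium plan: Accept gives 12, Decline gives 13. Proposed Decline is best. ✓

Yes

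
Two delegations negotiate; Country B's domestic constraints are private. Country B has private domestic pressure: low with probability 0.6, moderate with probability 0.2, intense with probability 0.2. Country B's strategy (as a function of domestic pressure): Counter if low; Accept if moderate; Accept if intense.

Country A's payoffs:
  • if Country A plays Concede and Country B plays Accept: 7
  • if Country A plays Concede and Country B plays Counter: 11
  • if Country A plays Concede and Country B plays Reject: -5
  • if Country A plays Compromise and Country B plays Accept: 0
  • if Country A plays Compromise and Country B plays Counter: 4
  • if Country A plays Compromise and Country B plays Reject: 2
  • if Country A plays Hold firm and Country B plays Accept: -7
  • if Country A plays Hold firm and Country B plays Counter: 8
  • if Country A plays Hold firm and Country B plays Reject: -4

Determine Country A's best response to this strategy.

Concede

E[Concede] = 0.6·(11) + 0.2·(7) + 0.2·(7) = 9.4
E[Compromise] = 0.6·(4) + 0.2·(0) + 0.2·(0) = 2.4
E[Hold firm] = 0.6·(8) + 0.2·(-7) + 0.2·(-7) = 2
Best response: Concede (9.4 is the largest).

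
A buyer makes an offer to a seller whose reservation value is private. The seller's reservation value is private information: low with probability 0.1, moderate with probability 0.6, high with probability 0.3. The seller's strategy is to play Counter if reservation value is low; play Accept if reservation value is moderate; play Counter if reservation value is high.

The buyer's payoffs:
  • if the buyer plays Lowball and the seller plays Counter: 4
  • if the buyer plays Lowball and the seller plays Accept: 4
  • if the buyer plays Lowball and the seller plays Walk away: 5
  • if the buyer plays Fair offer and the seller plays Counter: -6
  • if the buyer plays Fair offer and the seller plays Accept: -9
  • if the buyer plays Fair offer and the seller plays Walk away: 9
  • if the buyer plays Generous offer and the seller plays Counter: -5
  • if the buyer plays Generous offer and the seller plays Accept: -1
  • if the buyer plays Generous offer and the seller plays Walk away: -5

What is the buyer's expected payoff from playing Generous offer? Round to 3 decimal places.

Take the expectation over the seller's reservation value, weighting each type's action by its prior probability.
E[Generous offer] = 0.1·(-5) + 0.6·(-1) + 0.3·(-5) = (-0.5) + (-0.6) + (-1.5) = -2.6

-2.600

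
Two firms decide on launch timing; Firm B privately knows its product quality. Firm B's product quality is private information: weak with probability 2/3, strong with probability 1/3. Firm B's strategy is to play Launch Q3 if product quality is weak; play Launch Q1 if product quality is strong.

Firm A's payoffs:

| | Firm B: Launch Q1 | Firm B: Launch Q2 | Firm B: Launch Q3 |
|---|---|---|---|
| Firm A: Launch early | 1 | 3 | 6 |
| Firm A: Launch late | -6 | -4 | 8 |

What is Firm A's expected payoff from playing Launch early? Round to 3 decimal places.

E[Launch early] = 2/3·6 + 1/3·1 = 4 + 1/3 = 13/3

4.333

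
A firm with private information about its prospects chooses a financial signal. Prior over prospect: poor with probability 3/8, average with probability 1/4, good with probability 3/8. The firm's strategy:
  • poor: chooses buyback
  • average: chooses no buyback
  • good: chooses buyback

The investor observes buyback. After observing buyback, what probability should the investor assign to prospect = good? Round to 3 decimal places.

0.500

Apply Bayes' rule using the sender's strategy as the likelihood.
P(buyback) = (3/8)·1 + (1/4)·0 + (3/8)·1 = 3/4
P(good | buyback) = ((3/8)·1) / (3/4) = (3/8) / (3/4) = 1/2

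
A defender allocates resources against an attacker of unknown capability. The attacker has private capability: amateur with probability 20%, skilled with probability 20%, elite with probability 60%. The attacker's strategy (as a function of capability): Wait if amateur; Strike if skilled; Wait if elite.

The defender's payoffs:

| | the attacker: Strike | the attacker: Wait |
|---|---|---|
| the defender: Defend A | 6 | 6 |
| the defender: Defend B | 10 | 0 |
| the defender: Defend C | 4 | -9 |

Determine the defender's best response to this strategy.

E[Defend A] = 0.2·(6) + 0.2·(6) + 0.6·(6) = 6
E[Defend B] = 0.2·(0) + 0.2·(10) + 0.6·(0) = 2
E[Defend C] = 0.2·(-9) + 0.2·(4) + 0.6·(-9) = -6.4
Best response: Defend A (6 is the largest).

Defend A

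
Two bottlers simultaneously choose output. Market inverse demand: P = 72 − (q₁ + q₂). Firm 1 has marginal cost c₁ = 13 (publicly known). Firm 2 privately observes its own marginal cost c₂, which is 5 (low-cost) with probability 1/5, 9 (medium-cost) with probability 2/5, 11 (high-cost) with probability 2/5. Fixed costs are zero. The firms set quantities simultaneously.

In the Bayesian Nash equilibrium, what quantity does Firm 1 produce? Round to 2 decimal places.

18.33

Type-c best response for Firm 2: q₂(c) = (72 − c)/2 − q₁/2.
Firm 1 maximizes expected profit; its first-order condition is 72 − 2q₁ − E[q₂] − 13 = 0.
Substituting E[q₂] and solving: E[c₂] = 9, so q₁ = (72 − 2·13 + 9)/3 = 18.3333.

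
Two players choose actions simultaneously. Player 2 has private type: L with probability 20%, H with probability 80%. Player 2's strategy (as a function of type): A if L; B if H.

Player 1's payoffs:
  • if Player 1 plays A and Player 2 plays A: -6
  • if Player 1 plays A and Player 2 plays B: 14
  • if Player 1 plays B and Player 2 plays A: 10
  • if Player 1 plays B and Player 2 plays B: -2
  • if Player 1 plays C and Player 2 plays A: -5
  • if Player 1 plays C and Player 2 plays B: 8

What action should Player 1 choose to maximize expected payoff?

E[A] = 0.2·(-6) + 0.8·(14) = 10
E[B] = 0.2·(10) + 0.8·(-2) = 0.4
E[C] = 0.2·(-5) + 0.8·(8) = 5.4
Best response: A (10 is the largest).

A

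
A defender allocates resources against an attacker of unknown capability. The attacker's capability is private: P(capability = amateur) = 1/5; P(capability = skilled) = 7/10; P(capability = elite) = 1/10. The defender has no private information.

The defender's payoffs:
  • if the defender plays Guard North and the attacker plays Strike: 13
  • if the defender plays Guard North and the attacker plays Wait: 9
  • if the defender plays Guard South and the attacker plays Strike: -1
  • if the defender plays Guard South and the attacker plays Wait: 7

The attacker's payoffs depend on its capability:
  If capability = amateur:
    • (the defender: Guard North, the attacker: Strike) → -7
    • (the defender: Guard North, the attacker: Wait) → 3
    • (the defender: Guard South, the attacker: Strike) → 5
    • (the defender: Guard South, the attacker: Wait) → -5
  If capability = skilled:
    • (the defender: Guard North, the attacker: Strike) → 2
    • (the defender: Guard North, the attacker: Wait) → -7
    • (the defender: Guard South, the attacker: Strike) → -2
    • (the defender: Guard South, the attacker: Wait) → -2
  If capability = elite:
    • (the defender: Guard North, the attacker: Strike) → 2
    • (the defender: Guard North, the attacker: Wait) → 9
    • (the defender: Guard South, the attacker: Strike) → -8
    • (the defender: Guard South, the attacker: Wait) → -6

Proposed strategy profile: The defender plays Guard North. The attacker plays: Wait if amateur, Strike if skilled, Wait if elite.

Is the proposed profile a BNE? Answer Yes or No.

A profile is a BNE iff every type of every player is best-responding given beliefs about the other side.
The defender plays Guard North: E[Guard North] = 1/5·(9) + 7/10·(13) + 1/10·(9) = 59/5; E[Guard South] = 7/5. Best-responding. ✓
The attacker (capability amateur), facing Guard North: Strike gives -7, Wait gives 3. Proposed Wait is best. ✓
The attacker (capability skilled), facing Guard North: Strike gives 2, Wait gives -7. Proposed Strike is best. ✓
The attacker (capability elite), facing Guard North: Strike gives 2, Wait gives 9. Proposed Wait is best. ✓

Yes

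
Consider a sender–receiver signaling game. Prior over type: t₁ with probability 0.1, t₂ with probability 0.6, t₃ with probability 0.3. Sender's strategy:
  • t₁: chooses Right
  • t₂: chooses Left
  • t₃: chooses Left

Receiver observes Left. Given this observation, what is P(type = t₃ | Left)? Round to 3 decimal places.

Apply Bayes' rule using the sender's strategy as the likelihood.
P(Left) = 0.1·0 + 0.6·1 + 0.3·1 = 0.9
P(t₃ | Left) = (0.3·1) / 0.9 = 0.3 / 0.9 = 0.333333

0.333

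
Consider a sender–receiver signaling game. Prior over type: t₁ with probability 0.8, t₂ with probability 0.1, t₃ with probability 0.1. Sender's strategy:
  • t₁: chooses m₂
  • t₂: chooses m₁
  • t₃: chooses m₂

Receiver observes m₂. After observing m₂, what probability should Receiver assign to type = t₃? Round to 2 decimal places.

P(m₂) = 0.8·1 + 0.1·0 + 0.1·1 = 0.9
P(t₃ | m₂) = (0.1·1) / 0.9 = 0.1 / 0.9 = 0.111111

0.11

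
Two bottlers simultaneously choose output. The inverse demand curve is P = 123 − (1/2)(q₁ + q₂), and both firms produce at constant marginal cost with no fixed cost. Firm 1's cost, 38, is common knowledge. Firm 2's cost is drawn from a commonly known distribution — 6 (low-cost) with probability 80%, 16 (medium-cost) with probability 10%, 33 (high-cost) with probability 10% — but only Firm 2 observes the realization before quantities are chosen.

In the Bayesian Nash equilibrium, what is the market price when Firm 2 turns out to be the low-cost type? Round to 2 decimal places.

Type-c best response for Firm 2: q₂(c) = (123 − c) − q₁/2.
Firm 1 maximizes expected profit; its first-order condition is 123 − q₁ − (1/2)E[q₂] − 38 = 0.
Substituting E[q₂] and solving: E[c₂] = 9.7, so q₁ = (123 − 2·38 + 9.7)/(3/2) = 37.8.
q₂(low-cost) = 98.1, so P = 123 − (1/2)·(37.8 + 98.1) = 55.05.

55.05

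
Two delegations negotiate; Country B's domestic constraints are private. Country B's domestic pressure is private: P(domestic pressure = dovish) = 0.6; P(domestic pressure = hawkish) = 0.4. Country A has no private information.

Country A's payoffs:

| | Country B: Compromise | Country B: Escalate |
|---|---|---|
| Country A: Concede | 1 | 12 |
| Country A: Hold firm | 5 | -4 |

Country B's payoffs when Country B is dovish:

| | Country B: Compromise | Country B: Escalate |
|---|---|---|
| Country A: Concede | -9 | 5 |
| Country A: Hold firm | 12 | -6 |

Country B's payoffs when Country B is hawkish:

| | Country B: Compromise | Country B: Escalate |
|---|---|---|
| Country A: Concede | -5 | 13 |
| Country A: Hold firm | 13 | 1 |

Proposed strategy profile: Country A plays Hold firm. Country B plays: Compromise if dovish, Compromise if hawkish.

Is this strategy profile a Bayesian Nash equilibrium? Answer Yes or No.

Yes

Country A plays Hold firm: E[Hold firm] = 0.6·(5) + 0.4·(5) = 5; E[Concede] = 1. Best-responding. ✓
Country B (domestic pressure dovish), facing Hold firm: Compromise gives 12, Escalate gives -6. Proposed Compromise is best. ✓
Country B (domestic pressure hawkish), facing Hold firm: Compromise gives 13, Escalate gives 1. Proposed Compromise is best. ✓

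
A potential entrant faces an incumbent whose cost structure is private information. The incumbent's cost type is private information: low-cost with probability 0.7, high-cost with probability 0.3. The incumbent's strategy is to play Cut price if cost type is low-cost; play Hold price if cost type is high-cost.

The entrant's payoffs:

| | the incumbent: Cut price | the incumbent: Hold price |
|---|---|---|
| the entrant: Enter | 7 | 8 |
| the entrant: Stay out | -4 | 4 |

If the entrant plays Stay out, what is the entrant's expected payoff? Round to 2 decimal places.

-1.60

E[Stay out] = 0.7·(-4) + 0.3·4 = (-2.8) + 1.2 = -1.6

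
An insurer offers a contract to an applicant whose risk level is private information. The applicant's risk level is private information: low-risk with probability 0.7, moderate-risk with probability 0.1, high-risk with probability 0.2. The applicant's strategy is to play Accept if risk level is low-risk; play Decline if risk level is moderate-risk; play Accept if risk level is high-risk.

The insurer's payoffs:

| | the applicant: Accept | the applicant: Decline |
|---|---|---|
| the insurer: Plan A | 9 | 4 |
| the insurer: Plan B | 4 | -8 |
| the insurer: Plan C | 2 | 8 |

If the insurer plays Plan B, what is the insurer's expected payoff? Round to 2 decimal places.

2.80

E[Plan B] = 0.7·4 + 0.1·(-8) + 0.2·4 = 2.8 + (-0.8) + 0.8 = 2.8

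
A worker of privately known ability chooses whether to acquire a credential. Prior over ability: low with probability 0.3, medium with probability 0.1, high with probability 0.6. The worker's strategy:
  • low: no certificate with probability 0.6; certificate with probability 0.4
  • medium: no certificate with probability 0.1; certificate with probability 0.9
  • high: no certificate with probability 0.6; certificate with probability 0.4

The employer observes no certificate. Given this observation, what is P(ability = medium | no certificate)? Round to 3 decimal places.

0.018

P(no certificate) = 0.3·0.6 + 0.1·0.1 + 0.6·0.6 = 0.55
P(medium | no certificate) = (0.1·0.1) / 0.55 = 0.01 / 0.55 = 0.0181818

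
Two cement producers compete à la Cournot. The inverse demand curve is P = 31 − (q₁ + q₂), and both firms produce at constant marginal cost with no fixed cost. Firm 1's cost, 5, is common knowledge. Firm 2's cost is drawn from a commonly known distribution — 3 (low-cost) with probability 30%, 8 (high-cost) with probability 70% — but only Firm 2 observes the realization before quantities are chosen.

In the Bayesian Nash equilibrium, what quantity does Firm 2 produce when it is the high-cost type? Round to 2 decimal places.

Type-c best response for Firm 2: q₂(c) = (31 − c)/2 − q₁/2.
Firm 1 maximizes expected profit; its first-order condition is 31 − 2q₁ − E[q₂] − 5 = 0.
Substituting E[q₂] and solving: E[c₂] = 6.5, so q₁ = (31 − 2·5 + 6.5)/3 = 9.16667.
q₂(high-cost) = (31 − 8 − 9.16667)/2 = 6.91667.

6.92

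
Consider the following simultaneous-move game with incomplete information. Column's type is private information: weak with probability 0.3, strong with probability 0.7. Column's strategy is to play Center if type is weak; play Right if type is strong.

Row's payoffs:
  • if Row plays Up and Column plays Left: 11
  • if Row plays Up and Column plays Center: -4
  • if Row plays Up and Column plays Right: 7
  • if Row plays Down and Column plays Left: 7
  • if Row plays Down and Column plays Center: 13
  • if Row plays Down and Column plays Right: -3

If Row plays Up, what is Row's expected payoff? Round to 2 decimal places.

3.70

E[Up] = 0.3·(-4) + 0.7·7 = (-1.2) + 4.9 = 3.7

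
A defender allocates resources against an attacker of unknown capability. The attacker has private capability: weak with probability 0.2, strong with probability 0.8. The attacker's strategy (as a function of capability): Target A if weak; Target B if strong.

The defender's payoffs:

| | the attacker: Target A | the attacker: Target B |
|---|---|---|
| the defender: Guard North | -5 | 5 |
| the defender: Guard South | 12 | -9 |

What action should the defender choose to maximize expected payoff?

E[Guard North] = 0.2·(-5) + 0.8·(5) = 3
E[Guard South] = 0.2·(12) + 0.8·(-9) = -4.8
Best response: Guard North (3 is the largest).

Guard North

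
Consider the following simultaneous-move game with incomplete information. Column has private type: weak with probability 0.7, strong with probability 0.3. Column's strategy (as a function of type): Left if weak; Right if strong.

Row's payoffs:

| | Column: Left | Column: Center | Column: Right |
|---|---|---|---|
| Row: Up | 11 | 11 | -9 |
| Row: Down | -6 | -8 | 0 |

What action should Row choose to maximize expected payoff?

E[Up] = 0.7·(11) + 0.3·(-9) = 5
E[Down] = 0.7·(-6) + 0.3·(0) = -4.2
Best response: Up (5 is the largest).

Up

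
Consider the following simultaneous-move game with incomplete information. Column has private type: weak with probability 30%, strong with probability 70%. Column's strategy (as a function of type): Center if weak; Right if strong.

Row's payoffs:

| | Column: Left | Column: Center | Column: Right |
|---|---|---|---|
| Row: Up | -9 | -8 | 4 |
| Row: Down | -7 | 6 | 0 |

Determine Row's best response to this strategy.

Down

E[Up] = 0.3·(-8) + 0.7·(4) = 0.4
E[Down] = 0.3·(6) + 0.7·(0) = 1.8
Best response: Down (1.8 is the largest).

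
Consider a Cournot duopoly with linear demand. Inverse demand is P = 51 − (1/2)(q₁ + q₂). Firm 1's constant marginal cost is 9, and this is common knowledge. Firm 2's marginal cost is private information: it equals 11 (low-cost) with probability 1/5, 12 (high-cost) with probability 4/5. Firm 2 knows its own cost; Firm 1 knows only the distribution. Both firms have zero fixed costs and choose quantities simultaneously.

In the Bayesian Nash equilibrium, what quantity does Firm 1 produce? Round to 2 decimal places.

Type-c best response for Firm 2: q₂(c) = (51 − c) − q₁/2.
Firm 1 maximizes expected profit; its first-order condition is 51 − q₁ − (1/2)E[q₂] − 9 = 0.
Substituting E[q₂] and solving: E[c₂] = 11.8, so q₁ = (51 − 2·9 + 11.8)/(3/2) = 29.8667.

29.87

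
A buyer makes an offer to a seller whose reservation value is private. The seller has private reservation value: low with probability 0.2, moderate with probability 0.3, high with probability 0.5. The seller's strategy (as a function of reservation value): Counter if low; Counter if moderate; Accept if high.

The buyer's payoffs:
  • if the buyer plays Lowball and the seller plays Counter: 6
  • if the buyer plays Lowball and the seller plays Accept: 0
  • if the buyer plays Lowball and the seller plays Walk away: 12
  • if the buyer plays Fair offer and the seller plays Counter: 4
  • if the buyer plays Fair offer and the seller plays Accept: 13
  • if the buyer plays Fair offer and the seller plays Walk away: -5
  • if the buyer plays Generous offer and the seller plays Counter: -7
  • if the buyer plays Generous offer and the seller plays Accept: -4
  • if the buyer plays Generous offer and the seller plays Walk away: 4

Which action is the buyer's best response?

Fair offer

E[Lowball] = 0.2·(6) + 0.3·(6) + 0.5·(0) = 3
E[Fair offer] = 0.2·(4) + 0.3·(4) + 0.5·(13) = 8.5
E[Generous offer] = 0.2·(-7) + 0.3·(-7) + 0.5·(-4) = -5.5
Best response: Fair offer (8.5 is the largest).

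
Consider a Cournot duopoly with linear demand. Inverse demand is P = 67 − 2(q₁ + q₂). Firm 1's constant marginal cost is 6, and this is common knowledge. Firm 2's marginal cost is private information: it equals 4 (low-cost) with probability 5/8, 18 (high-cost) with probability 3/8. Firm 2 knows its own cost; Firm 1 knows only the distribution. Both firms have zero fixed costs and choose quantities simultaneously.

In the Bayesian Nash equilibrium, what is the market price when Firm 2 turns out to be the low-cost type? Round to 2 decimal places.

24.79

Type-c best response for Firm 2: q₂(c) = (67 − c)/4 − q₁/2.
Firm 1 maximizes expected profit; its first-order condition is 67 − 4q₁ − 2E[q₂] − 6 = 0.
Substituting E[q₂] and solving: E[c₂] = 9.25, so q₁ = (67 − 2·6 + 9.25)/6 = 10.7083.
q₂(low-cost) = 10.3958, so P = 67 − 2·(10.7083 + 10.3958) = 24.7917.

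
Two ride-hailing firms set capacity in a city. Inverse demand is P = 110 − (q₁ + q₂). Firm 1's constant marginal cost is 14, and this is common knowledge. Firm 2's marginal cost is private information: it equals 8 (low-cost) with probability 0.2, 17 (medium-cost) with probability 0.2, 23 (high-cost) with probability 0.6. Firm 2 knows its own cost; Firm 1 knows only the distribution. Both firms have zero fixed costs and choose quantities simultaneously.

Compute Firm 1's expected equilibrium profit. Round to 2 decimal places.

Each type of Firm 2 best-responds to q₁; Firm 1 best-responds to the expected q₂ over Firm 2's types.
Firm 2 with cost c maximizes (110 − (q₁+q₂) − c)·q₂, giving q₂(c) = (110 − c − q₁)/2.
E[c₂] = 0.2·8 + 0.2·17 + 0.6·23 = 18.8
Firm 1's FOC against E[q₂] yields q₁ = (110 − 2·14 + E[c₂])/3 = (110 − 28 + 18.8)/3 = 33.6.
E[P] = 110 − (q₁ + E[q₂]) = 47.6; Firm 1's expected profit = (E[P] − 14)·q₁ = (47.6 − 14)·33.6 = 1128.96.

1128.96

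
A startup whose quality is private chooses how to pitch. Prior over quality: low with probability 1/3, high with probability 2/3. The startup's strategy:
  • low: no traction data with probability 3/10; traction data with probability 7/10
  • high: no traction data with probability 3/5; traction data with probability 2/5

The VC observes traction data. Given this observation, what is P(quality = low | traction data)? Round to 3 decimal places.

P(traction data) = (1/3)·(7/10) + (2/3)·(2/5) = 1/2
P(low | traction data) = ((1/3)·(7/10)) / (1/2) = (7/30) / (1/2) = 7/15

0.467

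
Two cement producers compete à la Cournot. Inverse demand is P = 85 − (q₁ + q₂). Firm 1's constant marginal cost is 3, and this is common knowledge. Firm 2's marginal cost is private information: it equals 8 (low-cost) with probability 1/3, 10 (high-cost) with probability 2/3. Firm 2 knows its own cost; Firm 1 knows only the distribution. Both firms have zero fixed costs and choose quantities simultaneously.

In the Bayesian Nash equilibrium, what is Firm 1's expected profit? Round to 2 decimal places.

Type-c best response for Firm 2: q₂(c) = (85 − c)/2 − q₁/2.
Firm 1 maximizes expected profit; its first-order condition is 85 − 2q₁ − E[q₂] − 3 = 0.
Substituting E[q₂] and solving: E[c₂] = 9.33333, so q₁ = (85 − 2·3 + 9.33333)/3 = 29.4444.
E[P] = 85 − (q₁ + E[q₂]) = 32.4444; Firm 1's expected profit = (E[P] − 3)·q₁ = (32.4444 − 3)·29.4444 = 866.975.

866.98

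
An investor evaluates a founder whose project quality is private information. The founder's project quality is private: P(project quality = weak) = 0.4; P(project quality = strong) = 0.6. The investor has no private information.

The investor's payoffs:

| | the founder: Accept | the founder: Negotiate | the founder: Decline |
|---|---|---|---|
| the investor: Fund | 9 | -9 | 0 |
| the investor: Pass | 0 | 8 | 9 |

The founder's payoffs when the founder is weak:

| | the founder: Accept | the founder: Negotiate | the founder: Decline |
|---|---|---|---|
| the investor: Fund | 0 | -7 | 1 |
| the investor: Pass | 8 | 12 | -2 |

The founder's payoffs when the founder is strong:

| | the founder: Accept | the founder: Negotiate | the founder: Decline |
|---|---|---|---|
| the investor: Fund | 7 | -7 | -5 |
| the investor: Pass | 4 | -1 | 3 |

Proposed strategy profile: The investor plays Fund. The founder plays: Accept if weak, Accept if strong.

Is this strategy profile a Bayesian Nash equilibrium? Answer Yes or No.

The investor plays Fund: E[Fund] = 0.4·(9) + 0.6·(9) = 9; E[Pass] = 0. Best-responding. ✓
The founder (project quality weak), facing Fund: Accept gives 0, Negotiate gives -7, Decline gives 1. Proposed Accept is not best — profitable deviation exists. ✗
The founder (project quality strong), facing Fund: Accept gives 7, Negotiate gives -7, Decline gives -5. Proposed Accept is best. ✓

No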